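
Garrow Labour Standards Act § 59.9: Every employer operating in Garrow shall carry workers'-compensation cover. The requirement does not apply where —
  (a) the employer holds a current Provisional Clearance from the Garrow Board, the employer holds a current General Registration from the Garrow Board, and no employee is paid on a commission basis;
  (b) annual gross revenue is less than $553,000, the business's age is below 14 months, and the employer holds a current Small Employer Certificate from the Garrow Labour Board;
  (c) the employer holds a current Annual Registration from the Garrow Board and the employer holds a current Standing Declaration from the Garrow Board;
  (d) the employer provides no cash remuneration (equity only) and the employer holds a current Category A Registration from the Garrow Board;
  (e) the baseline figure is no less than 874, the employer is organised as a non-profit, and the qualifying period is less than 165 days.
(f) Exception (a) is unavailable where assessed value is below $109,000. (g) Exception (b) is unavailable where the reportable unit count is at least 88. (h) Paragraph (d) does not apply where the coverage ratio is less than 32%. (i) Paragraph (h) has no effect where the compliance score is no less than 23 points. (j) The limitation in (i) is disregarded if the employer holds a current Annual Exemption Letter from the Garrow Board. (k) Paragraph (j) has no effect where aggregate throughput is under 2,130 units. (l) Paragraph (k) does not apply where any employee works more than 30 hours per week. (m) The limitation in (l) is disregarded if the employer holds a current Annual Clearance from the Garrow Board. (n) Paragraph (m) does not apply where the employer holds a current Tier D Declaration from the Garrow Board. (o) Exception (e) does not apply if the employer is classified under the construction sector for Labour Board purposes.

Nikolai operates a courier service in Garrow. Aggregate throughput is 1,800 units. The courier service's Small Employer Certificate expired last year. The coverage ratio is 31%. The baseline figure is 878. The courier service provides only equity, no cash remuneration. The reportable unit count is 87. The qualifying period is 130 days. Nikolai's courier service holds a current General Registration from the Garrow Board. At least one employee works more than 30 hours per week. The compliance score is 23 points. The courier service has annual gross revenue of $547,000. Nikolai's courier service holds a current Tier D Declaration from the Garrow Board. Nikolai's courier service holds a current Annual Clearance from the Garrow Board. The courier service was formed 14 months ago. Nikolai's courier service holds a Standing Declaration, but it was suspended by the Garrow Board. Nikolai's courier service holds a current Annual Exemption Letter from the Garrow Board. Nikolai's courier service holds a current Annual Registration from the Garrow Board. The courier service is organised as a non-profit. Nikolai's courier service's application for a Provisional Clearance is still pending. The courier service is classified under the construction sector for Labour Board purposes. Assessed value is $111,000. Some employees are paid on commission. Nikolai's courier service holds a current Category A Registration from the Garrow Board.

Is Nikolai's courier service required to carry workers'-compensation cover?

Exception (a) does not apply: there is no Provisional Clearance in force.
Exception (b) fails — the business's age is 14 months, not below 14 months.
Exception (c) does not apply: there is no Standing Declaration in force.
All of (d)'s requirements are met (remuneration is equity-only; a current Category A Registration is held). However, paragraphs (h)–(n) must be considered: (h) operates against (d): the coverage ratio is 31%, less than the 32% limit. (i) would limit (h) — the compliance score is 23 points, meeting the 23 points threshold — but (j) sets (i) aside: (j) operates against (i): a current Annual Exemption Letter is held. (k) is engaged (aggregate throughput is 1,800 units, under the 2,130 units limit), but is displaced by (l): (l) operates against (k): at least one employee exceeds 30 hours/week. (m) applies (a current Annual Clearance is held), but is displaced by (n): (n) is engaged — a current Tier D Declaration is held. (d) is therefore removed.
All of (e)'s requirements are met (the baseline figure is 878, meeting the 874 threshold; the employer is a non-profit; the qualifying period is 130 days, less than the 165 days limit). But applying paragraph (o): (o) operates against (e): the courier service is classified under the construction sector. So (e) is unavailable.
None of the exceptions is available; § 59.9 applies in full.

Yes — Nikolai's courier service must carry workers'-compensation cover.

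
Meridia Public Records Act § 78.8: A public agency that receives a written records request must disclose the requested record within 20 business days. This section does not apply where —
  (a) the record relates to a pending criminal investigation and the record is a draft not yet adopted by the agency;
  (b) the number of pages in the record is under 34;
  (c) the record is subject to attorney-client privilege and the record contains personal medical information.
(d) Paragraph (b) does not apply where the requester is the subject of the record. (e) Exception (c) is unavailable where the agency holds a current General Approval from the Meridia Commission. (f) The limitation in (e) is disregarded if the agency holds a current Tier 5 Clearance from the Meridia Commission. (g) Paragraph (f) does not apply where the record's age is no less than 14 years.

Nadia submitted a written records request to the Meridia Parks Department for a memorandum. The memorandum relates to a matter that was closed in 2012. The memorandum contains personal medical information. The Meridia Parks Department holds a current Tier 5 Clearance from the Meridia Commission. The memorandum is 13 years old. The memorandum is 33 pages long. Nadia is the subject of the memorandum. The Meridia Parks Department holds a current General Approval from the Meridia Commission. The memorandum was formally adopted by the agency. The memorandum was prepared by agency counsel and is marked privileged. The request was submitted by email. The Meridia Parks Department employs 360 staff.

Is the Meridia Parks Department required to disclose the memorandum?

No — exception (c) applies; the Meridia Parks Department is not required to disclose the memorandum.

Exception (a) does not apply: the memorandum relates to a closed matter.
All of (b)'s requirements are met (the number of pages in the record is 33, under the 34 limit). Turning to paragraph (d): (d) operates against (b): Nadia is the subject of the memorandum. (b) is therefore removed.
All of (c)'s requirements are met (the memorandum is privileged; the memorandum contains personal medical information). Considering the limiting provisions: (e) applies (a current General Approval is held), but yields to (f): (f) is triggered — a current Tier 5 Clearance is held. (g) does not operate here (the record's age is 13 years, short of 14 years), so (f) stands. Exception (c) stands.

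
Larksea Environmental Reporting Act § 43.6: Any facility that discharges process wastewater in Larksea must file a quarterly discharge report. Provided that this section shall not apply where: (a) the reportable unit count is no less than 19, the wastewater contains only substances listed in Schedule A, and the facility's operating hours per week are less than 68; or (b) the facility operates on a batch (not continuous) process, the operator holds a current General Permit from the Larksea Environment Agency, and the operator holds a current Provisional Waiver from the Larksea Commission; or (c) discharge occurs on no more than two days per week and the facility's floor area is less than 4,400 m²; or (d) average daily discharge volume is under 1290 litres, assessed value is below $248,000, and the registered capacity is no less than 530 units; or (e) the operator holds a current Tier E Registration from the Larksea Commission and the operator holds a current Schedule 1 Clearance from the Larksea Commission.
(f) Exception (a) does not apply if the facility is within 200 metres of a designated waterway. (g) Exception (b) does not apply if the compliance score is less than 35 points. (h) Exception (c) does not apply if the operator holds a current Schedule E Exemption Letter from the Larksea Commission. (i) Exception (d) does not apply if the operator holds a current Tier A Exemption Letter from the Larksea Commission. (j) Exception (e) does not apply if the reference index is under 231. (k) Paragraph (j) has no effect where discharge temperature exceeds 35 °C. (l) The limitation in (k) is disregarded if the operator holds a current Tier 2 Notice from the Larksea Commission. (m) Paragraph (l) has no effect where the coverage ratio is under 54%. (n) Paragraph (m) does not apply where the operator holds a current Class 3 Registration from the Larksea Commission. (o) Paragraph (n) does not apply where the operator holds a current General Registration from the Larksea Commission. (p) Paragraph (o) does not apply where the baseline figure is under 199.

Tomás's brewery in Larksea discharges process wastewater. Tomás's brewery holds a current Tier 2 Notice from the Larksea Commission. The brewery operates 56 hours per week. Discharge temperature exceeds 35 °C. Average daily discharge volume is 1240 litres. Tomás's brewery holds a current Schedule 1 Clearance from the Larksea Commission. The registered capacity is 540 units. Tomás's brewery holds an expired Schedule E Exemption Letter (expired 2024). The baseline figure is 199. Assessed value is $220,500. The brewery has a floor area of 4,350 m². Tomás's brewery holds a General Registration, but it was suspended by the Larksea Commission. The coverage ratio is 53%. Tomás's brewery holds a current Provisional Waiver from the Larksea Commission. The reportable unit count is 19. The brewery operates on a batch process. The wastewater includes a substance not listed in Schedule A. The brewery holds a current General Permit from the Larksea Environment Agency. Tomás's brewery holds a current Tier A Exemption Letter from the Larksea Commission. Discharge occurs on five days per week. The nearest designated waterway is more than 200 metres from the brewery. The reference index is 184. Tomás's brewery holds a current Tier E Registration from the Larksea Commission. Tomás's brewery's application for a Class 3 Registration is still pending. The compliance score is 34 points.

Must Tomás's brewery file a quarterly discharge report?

No — exception (e) applies; Tomás's brewery is not required to file a quarterly discharge report.

Exception (a) requires that the wastewater contains only substances listed in Schedule A; but the wastewater includes a non-Schedule-A substance, so (a) is unavailable.
All of (b)'s requirements are met (the facility operates on a batch process; a current General Permit is held; a current Provisional Waiver is held). But applying paragraph (g): (g) operates — the compliance score is 34 points, less than the 35 points limit. Exception (b) does not apply.
Exception (c) requires that discharge occurs on no more than two days per week; but discharge occurs on five days per week, so (c) is unavailable.
All of (d)'s requirements are met (average daily discharge volume is 1240 litres, under the 1290 litres limit; assessed value is $220,500, below the $248,000 limit; the registered capacity is 540 units, meeting the 530 units threshold). But applying paragraph (i): (i) operates against (d): a current Tier A Exemption Letter is held. Exception (d) does not apply.
Exception (e) is satisfied on its face — a current Tier E Registration is held; a current Schedule 1 Clearance is held. As to paragraphs (j)–(p): (j) would limit (e) — the reference index is 184, under the 231 limit — but (k) sets (j) aside: (k) operates against (j): discharge temperature exceeds 35 °C. (l) would limit (k) — a current Tier 2 Notice is held — but (m) sets (l) aside: (m) operates — the coverage ratio is 53%, under the 54% limit. (n) is inapplicable (no current Class 3 Registration is held), so (m) stands. (e) remains available.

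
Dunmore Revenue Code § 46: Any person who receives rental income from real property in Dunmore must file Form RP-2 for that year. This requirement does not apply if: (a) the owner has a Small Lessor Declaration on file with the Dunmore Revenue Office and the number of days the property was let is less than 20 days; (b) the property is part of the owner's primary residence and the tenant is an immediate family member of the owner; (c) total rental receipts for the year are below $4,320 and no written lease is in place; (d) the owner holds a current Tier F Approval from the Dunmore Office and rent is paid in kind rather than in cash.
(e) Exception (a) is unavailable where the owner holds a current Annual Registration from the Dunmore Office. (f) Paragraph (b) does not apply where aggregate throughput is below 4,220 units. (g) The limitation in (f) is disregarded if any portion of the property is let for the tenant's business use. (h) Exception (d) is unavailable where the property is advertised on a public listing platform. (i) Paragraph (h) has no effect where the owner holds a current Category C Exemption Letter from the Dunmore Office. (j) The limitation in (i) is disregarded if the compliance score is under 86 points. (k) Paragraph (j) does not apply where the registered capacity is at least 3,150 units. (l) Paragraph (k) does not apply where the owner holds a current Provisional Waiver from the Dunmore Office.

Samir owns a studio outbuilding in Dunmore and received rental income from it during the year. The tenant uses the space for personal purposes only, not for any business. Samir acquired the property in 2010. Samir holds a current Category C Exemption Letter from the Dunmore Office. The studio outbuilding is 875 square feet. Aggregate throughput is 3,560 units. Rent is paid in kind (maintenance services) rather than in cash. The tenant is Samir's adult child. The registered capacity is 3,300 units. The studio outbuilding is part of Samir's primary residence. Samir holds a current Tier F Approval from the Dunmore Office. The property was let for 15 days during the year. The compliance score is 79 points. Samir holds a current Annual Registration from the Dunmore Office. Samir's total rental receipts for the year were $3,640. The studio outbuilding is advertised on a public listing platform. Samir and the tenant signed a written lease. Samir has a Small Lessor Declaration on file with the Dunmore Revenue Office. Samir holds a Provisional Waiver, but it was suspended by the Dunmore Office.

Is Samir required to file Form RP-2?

Exception (a)'s conditions are all satisfied: a Small Lessor Declaration is on file; the number of days the property was let is 15 days, less than the 20 days limit. But applying paragraph (e): (e) applies — a current Annual Registration is held. Exception (a) does not apply.
All of (b)'s requirements are met (the studio outbuilding is part of the primary residence; the tenant is an immediate family member). However, paragraphs (f)–(g) must be considered: (f) is triggered — aggregate throughput is 3,560 units, below the 4,220 units limit. (g), which would lift (f), does not operate here — the space is used for personal purposes only. Exception (b) does not apply.
Exception (c) does not apply: a written lease is in place.
Exception (d) is satisfied on its face — a current Tier F Approval is held; rent is paid in kind. Considering the limiting provisions: (h) would limit (d) — the property is publicly advertised — but (i) sets (h) aside: (i) operates against (h): a current Category C Exemption Letter is held. (j) would limit (i) — the compliance score is 79 points, under the 86 points limit — but (k) sets (j) aside: (k) operates against (j): the registered capacity is 3,300 units, meeting the 3,150 units threshold. (l) is not engaged (there is no Provisional Waiver in force), so (k) stands. Exception (d) stands.

No — exception (d) applies; Samir is not required to file Form RP-2.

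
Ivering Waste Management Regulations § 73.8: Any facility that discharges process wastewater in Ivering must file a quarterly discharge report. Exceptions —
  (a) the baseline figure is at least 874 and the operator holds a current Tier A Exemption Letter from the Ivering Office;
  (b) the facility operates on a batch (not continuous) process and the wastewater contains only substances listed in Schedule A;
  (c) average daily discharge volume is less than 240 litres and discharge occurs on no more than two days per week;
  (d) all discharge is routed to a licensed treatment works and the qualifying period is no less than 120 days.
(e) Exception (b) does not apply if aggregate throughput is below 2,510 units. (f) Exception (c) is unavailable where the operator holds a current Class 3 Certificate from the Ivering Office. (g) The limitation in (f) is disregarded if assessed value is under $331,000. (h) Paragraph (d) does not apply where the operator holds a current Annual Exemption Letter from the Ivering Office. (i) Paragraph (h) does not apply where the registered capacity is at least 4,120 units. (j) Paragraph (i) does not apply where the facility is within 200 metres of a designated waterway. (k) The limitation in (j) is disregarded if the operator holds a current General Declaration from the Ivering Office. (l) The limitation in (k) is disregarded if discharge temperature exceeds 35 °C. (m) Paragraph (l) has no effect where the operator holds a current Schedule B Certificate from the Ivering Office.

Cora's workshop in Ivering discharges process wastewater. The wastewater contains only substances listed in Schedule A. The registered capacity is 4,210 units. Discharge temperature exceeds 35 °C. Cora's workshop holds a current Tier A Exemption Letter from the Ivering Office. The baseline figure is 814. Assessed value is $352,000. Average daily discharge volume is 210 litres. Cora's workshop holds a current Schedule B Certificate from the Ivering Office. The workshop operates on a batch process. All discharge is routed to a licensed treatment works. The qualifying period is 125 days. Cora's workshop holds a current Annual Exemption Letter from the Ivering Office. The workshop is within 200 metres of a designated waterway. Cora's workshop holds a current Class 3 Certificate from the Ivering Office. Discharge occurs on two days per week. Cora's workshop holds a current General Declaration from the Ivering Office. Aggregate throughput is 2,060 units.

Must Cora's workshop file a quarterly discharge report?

Exception (a) requires that the baseline figure is at least 874; but the baseline figure is 814, short of 874, so (a) is unavailable.
Exception (b): the facility operates on a batch process; the wastewater is Schedule-A-only — every condition holds. However, paragraph (e) must be considered: (e) applies — aggregate throughput is 2,060 units, below the 2,510 units limit. (b) is therefore removed.
All of (c)'s requirements are met (average daily discharge volume is 210 litres, less than the 240 litres limit; discharge occurs on no more than two days per week). Turning to paragraphs (f)–(g): (f) operates against (c): a current Class 3 Certificate is held. (g), which would lift (f), is not triggered — assessed value is $352,000, not under $331,000. Exception (c) does not apply.
Exception (d)'s conditions are all satisfied: discharge is routed to a licensed treatment works; the qualifying period is 125 days, meeting the 120 days threshold. Considering the limiting provisions: (h) is engaged (a current Annual Exemption Letter is held), but is itself disapplied by (i): (i) operates against (h): the registered capacity is 4,210 units, meeting the 4,120 units threshold. (j) would limit (i) — the workshop is within 200 m of a designated waterway — but (k) sets (j) aside: (k) is engaged — a current General Declaration is held. (l) applies (discharge temperature exceeds 35 °C), but is displaced by (m): (m) is triggered — a current Schedule B Certificate is held. (d) remains available.

No — exception (d) applies; Cora's workshop is not required to file a quarterly discharge report.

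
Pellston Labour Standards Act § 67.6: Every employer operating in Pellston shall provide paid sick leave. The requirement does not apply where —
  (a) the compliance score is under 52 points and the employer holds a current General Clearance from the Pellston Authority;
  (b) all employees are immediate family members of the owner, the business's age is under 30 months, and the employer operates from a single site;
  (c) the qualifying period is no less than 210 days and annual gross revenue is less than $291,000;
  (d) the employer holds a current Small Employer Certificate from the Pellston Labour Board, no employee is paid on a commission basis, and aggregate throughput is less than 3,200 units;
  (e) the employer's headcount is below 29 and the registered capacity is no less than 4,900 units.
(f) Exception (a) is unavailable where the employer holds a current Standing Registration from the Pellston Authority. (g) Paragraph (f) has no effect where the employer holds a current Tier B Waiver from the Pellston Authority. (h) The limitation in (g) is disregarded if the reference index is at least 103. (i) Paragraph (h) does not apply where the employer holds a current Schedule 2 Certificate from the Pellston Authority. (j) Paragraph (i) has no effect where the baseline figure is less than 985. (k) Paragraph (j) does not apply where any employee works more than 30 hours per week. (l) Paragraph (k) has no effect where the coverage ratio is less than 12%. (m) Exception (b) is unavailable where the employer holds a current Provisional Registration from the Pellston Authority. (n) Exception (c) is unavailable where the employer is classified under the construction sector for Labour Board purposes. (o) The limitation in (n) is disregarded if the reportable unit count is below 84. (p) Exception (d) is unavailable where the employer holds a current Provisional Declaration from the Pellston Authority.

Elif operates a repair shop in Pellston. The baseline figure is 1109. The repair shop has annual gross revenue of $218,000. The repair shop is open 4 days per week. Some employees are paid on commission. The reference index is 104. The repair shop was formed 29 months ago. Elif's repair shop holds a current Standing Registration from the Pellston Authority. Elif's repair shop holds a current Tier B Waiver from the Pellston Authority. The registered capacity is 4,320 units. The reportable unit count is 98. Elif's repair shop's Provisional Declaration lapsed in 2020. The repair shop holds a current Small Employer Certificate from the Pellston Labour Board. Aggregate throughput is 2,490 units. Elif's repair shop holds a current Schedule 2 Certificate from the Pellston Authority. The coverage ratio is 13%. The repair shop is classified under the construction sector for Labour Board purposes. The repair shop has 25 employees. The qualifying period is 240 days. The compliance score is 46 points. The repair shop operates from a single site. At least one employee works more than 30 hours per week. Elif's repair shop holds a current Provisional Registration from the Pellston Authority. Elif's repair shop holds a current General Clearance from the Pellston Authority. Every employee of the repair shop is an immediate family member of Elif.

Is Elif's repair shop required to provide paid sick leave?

Exception (a): the compliance score is 46 points, under the 52 points limit; a current General Clearance is held — every condition holds. As to paragraphs (f)–(l): (f) would limit (a) — a current Standing Registration is held — but (g) sets (f) aside: (g) operates against (f): a current Tier B Waiver is held. (h) is engaged (the reference index is 104, meeting the 103 threshold), but yields to (i): (i) operates against (h): a current Schedule 2 Certificate is held. (j), which would lift (i), is inapplicable — the baseline figure is 1,109, not less than 985. Exception (a) stands.
Exception (b)'s conditions are all satisfied: every employee is an immediate family member; the business's age is 29 months, under the 30 months limit; the employer operates from a single site. Turning to paragraph (m): (m) operates against (b): a current Provisional Registration is held. Exception (b) does not apply.
All of (c)'s requirements are met (the qualifying period is 240 days, meeting the 210 days threshold; annual gross revenue is $218,000, less than the $291,000 limit). But: (n) operates against (c): the repair shop is classified under the construction sector. (o) is not triggered (the reportable unit count is 98, not below 84), so (n) stands. (c) is therefore removed.
Exception (d) does not apply: some employees are paid on commission.
Exception (e) does not apply: the registered capacity is 4,320 units, short of 4,900 units.

No — exception (a) applies; Elif's repair shop is not required to provide paid sick leave.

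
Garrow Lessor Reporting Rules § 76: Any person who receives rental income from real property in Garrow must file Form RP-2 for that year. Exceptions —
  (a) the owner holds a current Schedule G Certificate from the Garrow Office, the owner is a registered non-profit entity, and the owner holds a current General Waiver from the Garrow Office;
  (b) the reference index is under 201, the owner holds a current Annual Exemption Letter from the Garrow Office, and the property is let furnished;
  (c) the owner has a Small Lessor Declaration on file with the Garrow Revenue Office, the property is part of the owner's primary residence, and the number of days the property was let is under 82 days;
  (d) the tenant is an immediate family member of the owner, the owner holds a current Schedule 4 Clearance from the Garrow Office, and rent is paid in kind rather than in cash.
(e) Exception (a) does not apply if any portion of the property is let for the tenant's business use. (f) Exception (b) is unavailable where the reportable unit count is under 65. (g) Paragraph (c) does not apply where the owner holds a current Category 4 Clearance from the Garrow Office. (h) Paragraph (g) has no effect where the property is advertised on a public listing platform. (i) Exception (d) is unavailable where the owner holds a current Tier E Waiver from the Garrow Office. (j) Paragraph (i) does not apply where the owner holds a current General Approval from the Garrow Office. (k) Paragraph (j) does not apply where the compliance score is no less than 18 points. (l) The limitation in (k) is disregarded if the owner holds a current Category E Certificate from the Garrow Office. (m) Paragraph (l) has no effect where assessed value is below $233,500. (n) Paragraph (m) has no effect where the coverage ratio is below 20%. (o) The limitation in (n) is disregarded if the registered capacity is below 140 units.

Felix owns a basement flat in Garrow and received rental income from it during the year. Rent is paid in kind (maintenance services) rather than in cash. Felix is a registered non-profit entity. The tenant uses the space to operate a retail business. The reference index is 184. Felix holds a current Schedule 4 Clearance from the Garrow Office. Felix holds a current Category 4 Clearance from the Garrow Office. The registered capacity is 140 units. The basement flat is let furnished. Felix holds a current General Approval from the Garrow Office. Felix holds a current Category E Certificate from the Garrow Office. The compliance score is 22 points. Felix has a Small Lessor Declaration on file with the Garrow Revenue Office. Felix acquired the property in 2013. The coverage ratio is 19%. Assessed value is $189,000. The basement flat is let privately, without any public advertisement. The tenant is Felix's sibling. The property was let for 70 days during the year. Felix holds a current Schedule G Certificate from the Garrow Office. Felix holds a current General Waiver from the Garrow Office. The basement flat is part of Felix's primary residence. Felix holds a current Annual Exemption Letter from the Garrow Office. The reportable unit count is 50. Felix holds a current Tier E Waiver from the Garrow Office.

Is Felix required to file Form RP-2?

No — exception (d) applies; Felix is not required to file Form RP-2.

Exception (a)'s conditions are all satisfied: a current Schedule G Certificate is held; Felix is a registered non-profit; a current General Waiver is held. However, paragraph (e) must be considered: (e) applies — the space is let for business use. So (a) is unavailable.
Exception (b) is satisfied on its face — the reference index is 184, under the 201 limit; a current Annual Exemption Letter is held; the property is let furnished. Turning to paragraph (f): (f) is engaged — the reportable unit count is 50, under the 65 limit. (b) is therefore removed.
All of (c)'s requirements are met (a Small Lessor Declaration is on file; the basement flat is part of the primary residence; the number of days the property was let is 70 days, under the 82 days limit). Turning to paragraphs (g)–(h): (g) operates against (c): a current Category 4 Clearance is held. (h), which would lift (g), is not triggered — the property is let privately without advertisement. (c) is therefore removed.
All of (d)'s requirements are met (the tenant is an immediate family member; a current Schedule 4 Clearance is held; rent is paid in kind). Applying paragraphs (i)–(o): (i) operates (a current Tier E Waiver is held), but yields to (j): (j) operates against (i): a current General Approval is held. (k) would limit (j) — the compliance score is 22 points, meeting the 18 points threshold — but (l) sets (k) aside: (l) applies — a current Category E Certificate is held. (m) applies (assessed value is $189,000, below the $233,500 limit), but yields to (n): (n) operates — the coverage ratio is 19%, below the 20% limit. (o) is inapplicable (the registered capacity is 140 units, not below 140 units), so (n) stands. So (d) applies.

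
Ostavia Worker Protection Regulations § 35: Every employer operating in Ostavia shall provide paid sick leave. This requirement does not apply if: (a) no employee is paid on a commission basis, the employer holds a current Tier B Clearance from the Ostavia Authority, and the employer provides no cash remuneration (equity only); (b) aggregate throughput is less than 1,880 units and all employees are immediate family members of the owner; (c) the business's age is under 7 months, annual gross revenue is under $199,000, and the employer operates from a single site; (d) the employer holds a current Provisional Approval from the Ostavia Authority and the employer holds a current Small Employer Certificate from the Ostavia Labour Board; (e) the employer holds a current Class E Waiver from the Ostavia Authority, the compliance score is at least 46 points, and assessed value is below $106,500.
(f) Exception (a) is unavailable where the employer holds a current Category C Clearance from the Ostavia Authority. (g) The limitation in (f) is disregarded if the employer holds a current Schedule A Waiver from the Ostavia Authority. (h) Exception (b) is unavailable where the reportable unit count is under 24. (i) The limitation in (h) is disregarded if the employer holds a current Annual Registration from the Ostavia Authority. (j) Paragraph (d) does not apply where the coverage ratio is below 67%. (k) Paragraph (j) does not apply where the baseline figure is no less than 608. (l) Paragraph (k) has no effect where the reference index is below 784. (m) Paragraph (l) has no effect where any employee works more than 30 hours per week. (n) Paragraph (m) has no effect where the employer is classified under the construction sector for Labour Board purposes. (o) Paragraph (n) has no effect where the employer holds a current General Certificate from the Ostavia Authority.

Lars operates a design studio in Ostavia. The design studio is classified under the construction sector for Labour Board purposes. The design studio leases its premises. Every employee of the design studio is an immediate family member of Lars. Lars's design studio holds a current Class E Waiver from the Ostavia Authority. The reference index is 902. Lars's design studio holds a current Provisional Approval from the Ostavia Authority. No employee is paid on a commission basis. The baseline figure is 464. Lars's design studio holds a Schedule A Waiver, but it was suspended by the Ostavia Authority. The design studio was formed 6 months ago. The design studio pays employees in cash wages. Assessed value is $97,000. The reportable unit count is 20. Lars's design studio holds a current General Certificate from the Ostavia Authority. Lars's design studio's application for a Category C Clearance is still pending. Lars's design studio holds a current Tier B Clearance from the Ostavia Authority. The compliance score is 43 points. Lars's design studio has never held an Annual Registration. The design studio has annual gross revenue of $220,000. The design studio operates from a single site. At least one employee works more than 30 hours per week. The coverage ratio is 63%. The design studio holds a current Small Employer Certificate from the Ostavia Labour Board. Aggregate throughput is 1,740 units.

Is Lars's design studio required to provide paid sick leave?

Exception (a) fails — employees are paid cash wages.
All of (b)'s requirements are met (aggregate throughput is 1,740 units, less than the 1,880 units limit; every employee is an immediate family member). But: (h) operates against (b): the reportable unit count is 20, under the 24 limit. (i) is not engaged (no current Annual Registration is held), so (h) stands. Exception (b) does not apply.
Exception (c) fails — annual gross revenue is $220,000, not under $199,000.
Exception (d): a current Provisional Approval is held; a current Small Employer Certificate is held — every condition holds. However, paragraphs (j)–(o) must be considered: (j) operates against (d): the coverage ratio is 63%, below the 67% limit. (k) does not operate here (the baseline figure is 464, short of 608), so (j) stands. (d) is therefore removed.
Exception (e) requires that the compliance score is at least 46 points; but the compliance score is 43 points, short of 46 points, so (e) is unavailable.
Every exception is unavailable, so the rule governs.

Yes — Lars's design studio must provide paid sick leave.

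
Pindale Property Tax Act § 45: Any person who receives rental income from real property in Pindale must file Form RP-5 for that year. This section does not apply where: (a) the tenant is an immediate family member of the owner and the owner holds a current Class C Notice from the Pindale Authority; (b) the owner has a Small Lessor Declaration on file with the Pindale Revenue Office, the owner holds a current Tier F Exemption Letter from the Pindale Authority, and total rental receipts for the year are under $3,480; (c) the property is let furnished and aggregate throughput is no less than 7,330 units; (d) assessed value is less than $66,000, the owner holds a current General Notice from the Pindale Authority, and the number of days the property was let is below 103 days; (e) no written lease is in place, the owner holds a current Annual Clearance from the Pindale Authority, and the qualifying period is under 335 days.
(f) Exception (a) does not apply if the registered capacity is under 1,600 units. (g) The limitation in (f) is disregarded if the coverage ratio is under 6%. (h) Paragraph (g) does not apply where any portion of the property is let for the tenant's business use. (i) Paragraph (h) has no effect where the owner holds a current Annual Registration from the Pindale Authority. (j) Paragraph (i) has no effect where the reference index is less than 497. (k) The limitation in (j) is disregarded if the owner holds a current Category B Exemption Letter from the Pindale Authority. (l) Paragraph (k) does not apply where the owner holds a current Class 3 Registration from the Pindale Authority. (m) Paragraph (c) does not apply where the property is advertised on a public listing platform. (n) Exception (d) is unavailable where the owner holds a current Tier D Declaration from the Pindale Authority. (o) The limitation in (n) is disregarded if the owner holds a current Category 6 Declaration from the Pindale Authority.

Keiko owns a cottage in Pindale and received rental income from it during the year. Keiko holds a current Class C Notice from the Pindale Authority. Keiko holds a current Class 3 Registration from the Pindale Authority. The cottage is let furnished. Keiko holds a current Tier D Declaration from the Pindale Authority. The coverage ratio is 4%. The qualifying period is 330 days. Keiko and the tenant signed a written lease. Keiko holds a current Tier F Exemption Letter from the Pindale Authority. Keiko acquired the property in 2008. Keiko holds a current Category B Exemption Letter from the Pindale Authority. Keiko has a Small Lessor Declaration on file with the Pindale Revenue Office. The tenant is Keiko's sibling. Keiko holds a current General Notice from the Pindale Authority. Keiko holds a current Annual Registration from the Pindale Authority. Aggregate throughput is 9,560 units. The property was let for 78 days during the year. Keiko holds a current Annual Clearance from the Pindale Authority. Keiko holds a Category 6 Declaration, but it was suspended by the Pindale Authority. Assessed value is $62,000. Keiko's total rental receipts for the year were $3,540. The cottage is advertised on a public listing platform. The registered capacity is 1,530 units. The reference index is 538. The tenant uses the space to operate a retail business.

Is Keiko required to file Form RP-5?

Exception (a) is satisfied on its face — the tenant is an immediate family member; a current Class C Notice is held. As to paragraphs (f)–(l): (f) would limit (a) — the registered capacity is 1,530 units, under the 1,600 units limit — but (g) sets (f) aside: (g) operates against (f): the coverage ratio is 4%, under the 6% limit. (h) would limit (g) — the space is let for business use — but (i) sets (h) aside: (i) is engaged — a current Annual Registration is held. (j), which would lift (i), is inapplicable — the reference index is 538, not less than 497. (a) remains available.
Exception (b) requires that total rental receipts for the year are under $3,480; but total rental receipts for the year are $3,540, not under $3,480, so (b) is unavailable.
Exception (c): the property is let furnished; aggregate throughput is 9,560 units, meeting the 7,330 units threshold — every condition holds. Turning to paragraph (m): (m) operates — the property is publicly advertised. Exception (c) does not apply.
Exception (d) is satisfied on its face — assessed value is $62,000, less than the $66,000 limit; a current General Notice is held; the number of days the property was let is 78 days, below the 103 days limit. However, paragraphs (n)–(o) must be considered: (n) applies — a current Tier D Declaration is held. (o) is not engaged (the Category 6 Declaration is not current), so (n) stands. So (d) is unavailable.
Exception (e) does not apply: a written lease is in place.

No — exception (a) applies; Keiko is not required to file Form RP-5.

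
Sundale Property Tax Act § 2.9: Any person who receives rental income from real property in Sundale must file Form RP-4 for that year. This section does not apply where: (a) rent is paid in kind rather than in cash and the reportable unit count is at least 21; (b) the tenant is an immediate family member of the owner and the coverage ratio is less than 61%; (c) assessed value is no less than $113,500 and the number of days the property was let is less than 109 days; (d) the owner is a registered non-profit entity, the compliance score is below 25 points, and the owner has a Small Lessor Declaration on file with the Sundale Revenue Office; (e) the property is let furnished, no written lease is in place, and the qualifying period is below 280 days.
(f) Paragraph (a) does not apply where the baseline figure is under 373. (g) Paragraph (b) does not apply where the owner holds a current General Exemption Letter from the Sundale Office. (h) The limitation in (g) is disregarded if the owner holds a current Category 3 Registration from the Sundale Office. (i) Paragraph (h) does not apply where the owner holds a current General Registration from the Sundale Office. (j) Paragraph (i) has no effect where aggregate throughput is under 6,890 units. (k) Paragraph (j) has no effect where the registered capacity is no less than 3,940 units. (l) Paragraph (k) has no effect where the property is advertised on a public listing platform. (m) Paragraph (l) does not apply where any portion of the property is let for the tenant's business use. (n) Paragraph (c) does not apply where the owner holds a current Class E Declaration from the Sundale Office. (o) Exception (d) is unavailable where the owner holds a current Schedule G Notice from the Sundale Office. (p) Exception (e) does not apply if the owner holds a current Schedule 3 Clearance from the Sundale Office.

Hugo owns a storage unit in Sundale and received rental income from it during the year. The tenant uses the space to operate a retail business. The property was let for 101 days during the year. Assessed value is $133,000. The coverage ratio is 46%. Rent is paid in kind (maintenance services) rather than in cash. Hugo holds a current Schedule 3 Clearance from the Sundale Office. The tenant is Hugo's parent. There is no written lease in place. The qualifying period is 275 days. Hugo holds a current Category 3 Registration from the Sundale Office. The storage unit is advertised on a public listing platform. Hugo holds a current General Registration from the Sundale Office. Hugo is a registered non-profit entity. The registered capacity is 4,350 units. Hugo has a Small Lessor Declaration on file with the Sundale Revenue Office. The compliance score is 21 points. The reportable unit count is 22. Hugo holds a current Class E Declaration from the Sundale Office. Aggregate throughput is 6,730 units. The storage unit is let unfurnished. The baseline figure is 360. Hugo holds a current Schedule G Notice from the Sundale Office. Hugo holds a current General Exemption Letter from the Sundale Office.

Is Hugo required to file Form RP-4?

Yes — Hugo must file Form RP-4.

All of (a)'s requirements are met (rent is paid in kind; the reportable unit count is 22, meeting the 21 threshold). But: (f) operates — the baseline figure is 360, under the 373 limit. So (a) is unavailable.
Exception (b): the tenant is an immediate family member; the coverage ratio is 46%, less than the 61% limit — every condition holds. But: (g) operates — a current General Exemption Letter is held. (h) would limit (g) — a current Category 3 Registration is held — but (i) sets (h) aside: (i) operates against (h): a current General Registration is held. (j) is triggered (aggregate throughput is 6,730 units, under the 6,890 units limit), but is itself disapplied by (k): (k) is triggered — the registered capacity is 4,350 units, meeting the 3,940 units threshold. (l) would limit (k) — the property is publicly advertised — but (m) sets (l) aside: (m) applies — the space is let for business use. So (b) is unavailable.
Exception (c)'s conditions are all satisfied: assessed value is $133,000, meeting the $113,500 threshold; the number of days the property was let is 101 days, less than the 109 days limit. However, paragraph (n) must be considered: (n) operates — a current Class E Declaration is held. Exception (c) does not apply.
Exception (d) is satisfied on its face — Hugo is a registered non-profit; the compliance score is 21 points, below the 25 points limit; a Small Lessor Declaration is on file. But applying paragraph (o): (o) operates against (d): a current Schedule G Notice is held. So (d) is unavailable.
Exception (e) does not apply: the property is let unfurnished.
None of the exceptions is available; § 2.9 applies in full.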